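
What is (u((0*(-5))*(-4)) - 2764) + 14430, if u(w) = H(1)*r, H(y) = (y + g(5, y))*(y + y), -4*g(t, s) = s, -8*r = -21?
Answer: 186719/16 ≈ 11670.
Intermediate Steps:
r = 21/8 (r = -⅛*(-21) = 21/8 ≈ 2.6250)
g(t, s) = -s/4
H(y) = 3*y²/2 (H(y) = (y - y/4)*(y + y) = (3*y/4)*(2*y) = 3*y²/2)
u(w) = 63/16 (u(w) = ((3/2)*1²)*(21/8) = ((3/2)*1)*(21/8) = (3/2)*(21/8) = 63/16)
(u((0*(-5))*(-4)) - 2764) + 14430 = (63/16 - 2764) + 14430 = -44161/16 + 14430 = 186719/16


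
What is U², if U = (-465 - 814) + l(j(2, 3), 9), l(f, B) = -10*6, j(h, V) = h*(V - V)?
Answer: 1792921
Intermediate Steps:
j(h, V) = 0 (j(h, V) = h*0 = 0)
l(f, B) = -60
U = -1339 (U = (-465 - 814) - 60 = -1279 - 60 = -1339)
U² = (-1339)² = 1792921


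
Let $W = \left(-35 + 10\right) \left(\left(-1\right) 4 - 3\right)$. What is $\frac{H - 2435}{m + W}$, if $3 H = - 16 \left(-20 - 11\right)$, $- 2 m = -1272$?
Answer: $- \frac{6809}{2433} \approx -2.7986$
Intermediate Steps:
$m = 636$ ($m = \left(- \frac{1}{2}\right) \left(-1272\right) = 636$)
$H = \frac{496}{3}$ ($H = \frac{\left(-16\right) \left(-20 - 11\right)}{3} = \frac{\left(-16\right) \left(-31\right)}{3} = \frac{1}{3} \cdot 496 = \frac{496}{3} \approx 165.33$)
$W = 175$ ($W = - 25 \left(-4 - 3\right) = \left(-25\right) \left(-7\right) = 175$)
$\frac{H - 2435}{m + W} = \frac{\frac{496}{3} - 2435}{636 + 175} = - \frac{6809}{3 \cdot 811} = \left(- \frac{6809}{3}\right) \frac{1}{811} = - \frac{6809}{2433}$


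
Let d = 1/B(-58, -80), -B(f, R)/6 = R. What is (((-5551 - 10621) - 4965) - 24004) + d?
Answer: -21667679/480 ≈ -45141.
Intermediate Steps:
B(f, R) = -6*R
d = 1/480 (d = 1/(-6*(-80)) = 1/480 ≈ 0.0020833)
(((-5551 - 10621) - 4965) - 24004) + d = (((-5551 - 10621) - 4965) - 24004) + 1/480 = ((-16172 - 4965) - 24004) + 1/480 = (-21137 - 24004) + 1/480 = -45141 + 1/480 = -21667679/480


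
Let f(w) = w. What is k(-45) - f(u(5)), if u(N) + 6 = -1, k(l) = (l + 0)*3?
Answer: -128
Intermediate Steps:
k(l) = 3*l (k(l) = l*3 = 3*l)
u(N) = -7 (u(N) = -6 - 1 = -7)
k(-45) - f(u(5)) = 3*(-45) - 1*(-7) = -135 + 7 = -128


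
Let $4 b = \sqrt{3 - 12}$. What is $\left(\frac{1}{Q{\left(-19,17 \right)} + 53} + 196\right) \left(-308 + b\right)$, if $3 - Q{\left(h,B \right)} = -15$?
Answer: $- \frac{4286436}{71} + \frac{41751 i}{284} \approx -60372.0 + 147.01 i$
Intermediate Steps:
$b = \frac{3 i}{4}$ ($b = \frac{\sqrt{3 - 12}}{4} = \frac{\sqrt{-9}}{4} = \frac{3 i}{4} \approx 0.75 i$)
$Q{\left(h,B \right)} = 18$ ($Q{\left(h,B \right)} = 3 - -15 = 3 + 15 = 18$)
$\left(\frac{1}{Q{\left(-19,17 \right)} + 53} + 196\right) \left(-308 + b\right) = \left(\frac{1}{18 + 53} + 196\right) \left(-308 + \frac{3 i}{4}\right) = \left(\frac{1}{71} + 196\right) \left(-308 + \frac{3 i}{4}\right) = \frac{13917 \left(-308 + \frac{3 i}{4}\right)}{71} = - \frac{4286436}{71} + \frac{41751 i}{284}$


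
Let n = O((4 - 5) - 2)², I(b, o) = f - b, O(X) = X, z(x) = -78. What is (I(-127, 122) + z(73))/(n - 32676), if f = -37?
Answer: -4/10889 ≈ -0.00036734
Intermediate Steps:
I(b, o) = -37 - b
n = 9 (n = ((4 - 5) - 2)² = (-1 - 2)² = (-3)² = 9)
(I(-127, 122) + z(73))/(n - 32676) = ((-37 - 1*(-127)) - 78)/(9 - 32676) = ((-37 + 127) - 78)/(-32667) = (90 - 78)*(-1/32667) = 12*(-1/32667) = -4/10889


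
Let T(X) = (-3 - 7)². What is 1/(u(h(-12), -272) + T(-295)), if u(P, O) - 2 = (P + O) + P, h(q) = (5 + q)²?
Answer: -1/72 ≈ -0.013889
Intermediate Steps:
T(X) = 100 (T(X) = (-10)² = 100)
u(P, O) = 2 + O + 2*P (u(P, O) = 2 + ((P + O) + P) = 2 + ((O + P) + P) = 2 + (O + 2*P) = 2 + O + 2*P)
1/(u(h(-12), -272) + T(-295)) = 1/((2 - 272 + 2*(5 - 12)²) + 100) = 1/((2 - 272 + 2*(-7)²) + 100) = 1/((2 - 272 + 2*49) + 100) = 1/((2 - 272 + 98) + 100) = 1/(-172 + 100) = 1/(-72) = -1/72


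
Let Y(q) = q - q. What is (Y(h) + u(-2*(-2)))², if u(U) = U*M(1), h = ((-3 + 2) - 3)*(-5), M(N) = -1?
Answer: 16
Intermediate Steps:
h = 20 (h = (-1 - 3)*(-5) = -4*(-5) = 20)
u(U) = -U (u(U) = U*(-1) = -U)
Y(q) = 0
(Y(h) + u(-2*(-2)))² = (0 - (-2)*(-2))² = (0 - 1*4)² = (0 - 4)² = (-4)² = 16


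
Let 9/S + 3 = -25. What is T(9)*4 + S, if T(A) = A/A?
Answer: 103/28 ≈ 3.6786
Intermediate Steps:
S = -9/28 (S = 9/(-3 - 25) = 9/(-28) = 9*(-1/28) = -9/28 ≈ -0.32143)
T(A) = 1
T(9)*4 + S = 1*4 - 9/28 = 4 - 9/28 = 103/28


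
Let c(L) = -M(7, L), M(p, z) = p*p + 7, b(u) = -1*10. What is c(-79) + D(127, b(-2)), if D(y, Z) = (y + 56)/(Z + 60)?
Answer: -2617/50 ≈ -52.340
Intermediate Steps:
b(u) = -10
M(p, z) = 7 + p² (M(p, z) = p² + 7 = 7 + p²)
c(L) = -56 (c(L) = -(7 + 7²) = -(7 + 49) = -1*56 = -56)
D(y, Z) = (56 + y)/(60 + Z)
c(-79) + D(127, b(-2)) = -56 + (56 + 127)/(60 - 10) = -56 + 183/50 = -2617/50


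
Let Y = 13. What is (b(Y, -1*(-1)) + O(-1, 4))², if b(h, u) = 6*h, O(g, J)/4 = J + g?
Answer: 8100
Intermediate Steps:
O(g, J) = 4*J + 4*g (O(g, J) = 4*(J + g) = 4*J + 4*g)
(b(Y, -1*(-1)) + O(-1, 4))² = (6*13 + (4*4 + 4*(-1)))² = (78 + (16 - 4))² = (78 + 12)² = 90² = 8100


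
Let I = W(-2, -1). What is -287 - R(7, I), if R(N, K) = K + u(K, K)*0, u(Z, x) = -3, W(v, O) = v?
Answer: -285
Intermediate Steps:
I = -2
R(N, K) = K (R(N, K) = K - 3*0 = K + 0 = K)
-287 - R(7, I) = -287 - 1*(-2) = -287 + 2 = -285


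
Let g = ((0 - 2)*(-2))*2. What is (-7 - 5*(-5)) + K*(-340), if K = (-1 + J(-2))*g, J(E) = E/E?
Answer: 18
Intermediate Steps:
J(E) = 1
g = 8 (g = -2*(-2)*2 = 4*2 = 8)
K = 0 (K = (-1 + 1)*8 = 0*8 = 0)
(-7 - 5*(-5)) + K*(-340) = (-7 - 5*(-5)) + 0*(-340) = (-7 + 25) + 0 = 18 + 0 = 18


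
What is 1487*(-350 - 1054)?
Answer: -2087748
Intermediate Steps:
1487*(-350 - 1054) = 1487*(-1404) = -2087748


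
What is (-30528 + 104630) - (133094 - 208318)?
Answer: 149326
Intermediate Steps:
(-30528 + 104630) - (133094 - 208318) = 74102 - 1*(-75224) = 74102 + 75224 = 149326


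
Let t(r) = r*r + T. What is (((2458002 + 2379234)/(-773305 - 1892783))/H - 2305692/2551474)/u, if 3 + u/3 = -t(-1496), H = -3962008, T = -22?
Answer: 1014798132148093721/7539637892750637486210864 ≈ 1.3459e-7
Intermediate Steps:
t(r) = -22 + r² (t(r) = r*r - 22 = r² - 22 = -22 + r²)
u = -6713991 (u = -9 + 3*(-(-22 + (-1496)²)) = -9 + 3*(-(-22 + 2238016)) = -9 + 3*(-1*2237994) = -9 + 3*(-2237994) = -9 - 6713982 = -6713991)
(((2458002 + 2379234)/(-773305 - 1892783))/H - 2305692/2551474)/u = (((2458002 + 2379234)/(-773305 - 1892783))/(-3962008) - 2305692/2551474)/(-6713991) = ((4837236/(-2666088))*(-1/3962008) - 2305692*1/2551474)*(-1/6713991) = ((4837236*(-1/2666088))*(-1/3962008) - 1152846/1275737)*(-1/6713991) = (-403103/222174*(-1/3962008) - 1152846/1275737)*(-1/6713991) = (403103/880255165392 - 1152846/1275737)*(-1/6713991) = -1014798132148093721/1122974083931693904*(-1/6713991) = 1014798132148093721/7539637892750637486210864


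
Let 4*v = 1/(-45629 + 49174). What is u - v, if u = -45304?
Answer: -642410721/14180 ≈ -45304.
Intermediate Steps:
v = 1/14180 (v = 1/(4*(-45629 + 49174)) = (1/4)/3545 = (1/4)*(1/3545) = 1/14180 ≈ 7.0522e-5)
u - v = -45304 - 1*1/14180 = -45304 - 1/14180 = -642410721/14180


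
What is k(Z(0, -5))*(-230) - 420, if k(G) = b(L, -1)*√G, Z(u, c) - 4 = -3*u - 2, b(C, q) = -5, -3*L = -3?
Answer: -420 + 1150*√2 ≈ 1206.3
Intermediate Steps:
L = 1 (L = -⅓*(-3) = 1)
Z(u, c) = 2 - 3*u (Z(u, c) = 4 + (-3*u - 2) = 4 + (-2 - 3*u) = 2 - 3*u)
k(G) = -5*√G
k(Z(0, -5))*(-230) - 420 = -5*√(2 - 3*0)*(-230) - 420 = -5*√(2 + 0)*(-230) - 420 = -5*√2*(-230) - 420 = 1150*√2 - 420 = -420 + 1150*√2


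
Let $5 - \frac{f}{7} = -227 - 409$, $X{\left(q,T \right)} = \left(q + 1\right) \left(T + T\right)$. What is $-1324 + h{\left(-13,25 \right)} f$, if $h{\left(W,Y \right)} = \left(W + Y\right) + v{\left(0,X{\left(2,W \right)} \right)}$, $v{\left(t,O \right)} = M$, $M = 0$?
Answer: $52520$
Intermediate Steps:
$X{\left(q,T \right)} = 2 T \left(1 + q\right)$ ($X{\left(q,T \right)} = \left(1 + q\right) 2 T = 2 T \left(1 + q\right)$)
$v{\left(t,O \right)} = 0$
$f = 4487$ ($f = 35 - 7 \left(-227 - 409\right) = 35 - -4452 = 35 + 4452 = 4487$)
$h{\left(W,Y \right)} = W + Y$ ($h{\left(W,Y \right)} = \left(W + Y\right) + 0 = W + Y$)
$-1324 + h{\left(-13,25 \right)} f = -1324 + \left(-13 + 25\right) 4487 = -1324 + 12 \cdot 4487 = -1324 + 53844 = 52520$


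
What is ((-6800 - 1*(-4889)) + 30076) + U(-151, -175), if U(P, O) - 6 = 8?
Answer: 28179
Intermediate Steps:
U(P, O) = 14 (U(P, O) = 6 + 8 = 14)
((-6800 - 1*(-4889)) + 30076) + U(-151, -175) = ((-6800 - 1*(-4889)) + 30076) + 14 = ((-6800 + 4889) + 30076) + 14 = (-1911 + 30076) + 14 = 28165 + 14 = 28179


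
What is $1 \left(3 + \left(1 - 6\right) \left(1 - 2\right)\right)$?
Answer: $8$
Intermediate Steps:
$1 \left(3 + \left(1 - 6\right) \left(1 - 2\right)\right) = 1 \left(3 - -5\right) = 1 \left(3 + 5\right) = 1 \cdot 8 = 8$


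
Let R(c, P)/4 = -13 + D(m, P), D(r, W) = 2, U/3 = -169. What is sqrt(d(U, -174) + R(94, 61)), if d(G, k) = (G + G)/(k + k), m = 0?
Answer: I*sqrt(138214)/58 ≈ 6.4099*I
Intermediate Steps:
U = -507 (U = 3*(-169) = -507)
d(G, k) = G/k (d(G, k) = (2*G)/((2*k)) = (2*G)*(1/(2*k)) = G/k)
R(c, P) = -44 (R(c, P) = 4*(-13 + 2) = 4*(-11) = -44)
sqrt(d(U, -174) + R(94, 61)) = sqrt(-507/(-174) - 44) = sqrt(-507*(-1/174) - 44) = sqrt(169/58 - 44) = sqrt(-2383/58) = I*sqrt(138214)/58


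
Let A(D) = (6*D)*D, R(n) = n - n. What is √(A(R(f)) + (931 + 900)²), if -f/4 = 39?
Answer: 1831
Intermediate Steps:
f = -156 (f = -4*39 = -156)
R(n) = 0
A(D) = 6*D²
√(A(R(f)) + (931 + 900)²) = √(6*0² + (931 + 900)²) = √(6*0 + 1831²) = √(0 + 3352561) = √3352561 = 1831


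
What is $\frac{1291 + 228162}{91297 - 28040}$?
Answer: $\frac{229453}{63257} \approx 3.6273$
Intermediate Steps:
$\frac{1291 + 228162}{91297 - 28040} = \frac{229453}{63257}$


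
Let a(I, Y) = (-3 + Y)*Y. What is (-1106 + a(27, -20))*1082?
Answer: -698972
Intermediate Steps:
a(I, Y) = Y*(-3 + Y)
(-1106 + a(27, -20))*1082 = (-1106 - 20*(-3 - 20))*1082 = (-1106 - 20*(-23))*1082 = (-1106 + 460)*1082 = -646*1082 = -698972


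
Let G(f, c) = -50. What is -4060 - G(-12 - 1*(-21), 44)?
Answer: -4010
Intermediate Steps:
-4060 - G(-12 - 1*(-21), 44) = -4060 - 1*(-50) = -4060 + 50 = -4010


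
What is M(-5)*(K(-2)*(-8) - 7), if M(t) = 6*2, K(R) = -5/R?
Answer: -324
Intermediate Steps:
M(t) = 12
M(-5)*(K(-2)*(-8) - 7) = 12*(-5/(-2)*(-8) - 7) = 12*(-5*(-1/2)*(-8) - 7) = 12*((5/2)*(-8) - 7) = 12*(-20 - 7) = 12*(-27) = -324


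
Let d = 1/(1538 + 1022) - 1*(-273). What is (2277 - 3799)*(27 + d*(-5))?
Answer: 521328377/256 ≈ 2.0364e+6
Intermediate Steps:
d = 698881/2560 (d = 1/2560 + 273 = 698881/2560 ≈ 273.00)
(2277 - 3799)*(27 + d*(-5)) = (2277 - 3799)*(27 + (698881/2560)*(-5)) = -1522*(27 - 698881/512) = -1522*(-685057/512) = 521328377/256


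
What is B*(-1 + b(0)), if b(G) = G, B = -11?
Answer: 11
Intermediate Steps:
B*(-1 + b(0)) = -11*(-1 + 0) = -11*(-1) = 11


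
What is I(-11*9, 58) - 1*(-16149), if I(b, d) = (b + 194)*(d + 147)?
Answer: 35624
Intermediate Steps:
I(b, d) = (147 + d)*(194 + b) (I(b, d) = (194 + b)*(147 + d) = (147 + d)*(194 + b))
I(-11*9, 58) - 1*(-16149) = (28518 + 147*(-11*9) + 194*58 - 11*9*58) - 1*(-16149) = (28518 + 147*(-99) + 11252 - 99*58) + 16149 = (28518 - 14553 + 11252 - 5742) + 16149 = 19475 + 16149 = 35624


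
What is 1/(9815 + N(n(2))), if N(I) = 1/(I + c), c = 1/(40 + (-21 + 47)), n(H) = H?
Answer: 133/1305461 ≈ 0.00010188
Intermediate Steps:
c = 1/66 (c = 1/(40 + 26) = 1/66 ≈ 0.015152)
N(I) = 1/(1/66 + I) (N(I) = 1/(I + 1/66) = 1/(1/66 + I))
1/(9815 + N(n(2))) = 1/(9815 + 66/(1 + 66*2)) = 1/(9815 + 66/(1 + 132)) = 1/(9815 + 66/133) = 1/(1305461/133) = 133/1305461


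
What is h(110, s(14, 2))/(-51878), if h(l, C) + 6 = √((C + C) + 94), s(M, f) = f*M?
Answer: 3/25939 - 5*√6/51878 ≈ -0.00012043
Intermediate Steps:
s(M, f) = M*f
h(l, C) = -6 + √(94 + 2*C) (h(l, C) = -6 + √((C + C) + 94) = -6 + √(2*C + 94) = -6 + √(94 + 2*C))
h(110, s(14, 2))/(-51878) = (-6 + √(94 + 2*(14*2)))/(-51878) = (-6 + √(94 + 2*28))*(-1/51878) = (-6 + √(94 + 56))*(-1/51878) = (-6 + √150)*(-1/51878) = (-6 + 5*√6)*(-1/51878) = 3/25939 - 5*√6/51878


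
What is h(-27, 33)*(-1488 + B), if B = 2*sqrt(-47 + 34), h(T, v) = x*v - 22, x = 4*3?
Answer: -556512 + 748*I*sqrt(13) ≈ -5.5651e+5 + 2697.0*I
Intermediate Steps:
x = 12
h(T, v) = -22 + 12*v (h(T, v) = 12*v - 22 = -22 + 12*v)
B = 2*I*sqrt(13) (B = 2*sqrt(-13) = 2*(I*sqrt(13)) = 2*I*sqrt(13) ≈ 7.2111*I)
h(-27, 33)*(-1488 + B) = (-22 + 12*33)*(-1488 + 2*I*sqrt(13)) = (-22 + 396)*(-1488 + 2*I*sqrt(13)) = 374*(-1488 + 2*I*sqrt(13)) = -556512 + 748*I*sqrt(13)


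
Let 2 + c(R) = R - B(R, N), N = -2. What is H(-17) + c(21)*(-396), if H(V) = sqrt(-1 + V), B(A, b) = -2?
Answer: -8316 + 3*I*sqrt(2) ≈ -8316.0 + 4.2426*I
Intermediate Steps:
c(R) = R (c(R) = -2 + (R - 1*(-2)) = -2 + (R + 2) = -2 + (2 + R) = R)
H(-17) + c(21)*(-396) = sqrt(-1 - 17) + 21*(-396) = sqrt(-18) - 8316 = 3*I*sqrt(2) - 8316 = -8316 + 3*I*sqrt(2)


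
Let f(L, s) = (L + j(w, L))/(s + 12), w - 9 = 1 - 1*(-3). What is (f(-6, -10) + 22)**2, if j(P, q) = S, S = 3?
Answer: 1681/4 ≈ 420.25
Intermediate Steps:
w = 13 (w = 9 + (1 - 1*(-3)) = 9 + (1 + 3) = 9 + 4 = 13)
j(P, q) = 3
f(L, s) = (3 + L)/(12 + s) (f(L, s) = (L + 3)/(s + 12) = (3 + L)/(12 + s))
(f(-6, -10) + 22)**2 = ((3 - 6)/(12 - 10) + 22)**2 = (-3/2 + 22)**2 = (41/2)**2 = 1681/4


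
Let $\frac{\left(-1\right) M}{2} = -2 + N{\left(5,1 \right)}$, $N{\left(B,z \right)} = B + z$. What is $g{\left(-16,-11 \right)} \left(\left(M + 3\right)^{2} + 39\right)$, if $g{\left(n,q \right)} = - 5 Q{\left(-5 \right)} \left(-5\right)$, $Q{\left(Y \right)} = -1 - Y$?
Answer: $6400$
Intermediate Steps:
$M = -8$ ($M = - 2 \left(-2 + \left(5 + 1\right)\right) = - 2 \left(-2 + 6\right) = \left(-2\right) 4 = -8$)
$g{\left(n,q \right)} = 100$ ($g{\left(n,q \right)} = - 5 \left(-1 - -5\right) \left(-5\right) = - 5 \left(-1 + 5\right) \left(-5\right) = \left(-5\right) 4 \left(-5\right) = \left(-20\right) \left(-5\right) = 100$)
$g{\left(-16,-11 \right)} \left(\left(M + 3\right)^{2} + 39\right) = 100 \left(\left(-8 + 3\right)^{2} + 39\right) = 100 \left(\left(-5\right)^{2} + 39\right) = 100 \left(25 + 39\right) = 100 \cdot 64 = 6400$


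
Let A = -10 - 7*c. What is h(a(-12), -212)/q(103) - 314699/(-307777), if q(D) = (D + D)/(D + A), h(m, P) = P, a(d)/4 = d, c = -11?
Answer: -5513727543/31701031 ≈ -173.93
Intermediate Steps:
a(d) = 4*d
A = 67 (A = -10 - 7*(-11) = -10 + 77 = 67)
q(D) = 2*D/(67 + D) (q(D) = (D + D)/(D + 67) = (2*D)/(67 + D) = 2*D/(67 + D))
h(a(-12), -212)/q(103) - 314699/(-307777) = -212/(2*103/(67 + 103)) - 314699/(-307777) = -212/(2*103/170) - 314699*(-1/307777) = -212/(2*103*(1/170)) + 314699/307777 = -212/103/85 + 314699/307777 = -212*85/103 + 314699/307777 = -18020/103 + 314699/307777 = -5513727543/31701031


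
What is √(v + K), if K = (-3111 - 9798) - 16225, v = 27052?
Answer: I*√2082 ≈ 45.629*I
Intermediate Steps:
K = -29134 (K = -12909 - 16225 = -29134)
√(v + K) = √(27052 - 29134) = √(-2082) = I*√2082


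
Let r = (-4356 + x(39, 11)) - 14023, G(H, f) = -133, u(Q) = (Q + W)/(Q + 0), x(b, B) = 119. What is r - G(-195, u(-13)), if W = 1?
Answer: -18127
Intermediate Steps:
u(Q) = (1 + Q)/Q (u(Q) = (Q + 1)/(Q + 0) = (1 + Q)/Q)
r = -18260 (r = (-4356 + 119) - 14023 = -4237 - 14023 = -18260)
r - G(-195, u(-13)) = -18260 - 1*(-133) = -18260 + 133 = -18127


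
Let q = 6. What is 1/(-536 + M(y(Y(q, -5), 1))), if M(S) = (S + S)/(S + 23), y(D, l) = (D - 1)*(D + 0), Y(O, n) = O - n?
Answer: -133/71068 ≈ -0.0018714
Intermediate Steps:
y(D, l) = D*(-1 + D) (y(D, l) = (-1 + D)*D = D*(-1 + D))
M(S) = 2*S/(23 + S) (M(S) = (2*S)/(23 + S) = 2*S/(23 + S))
1/(-536 + M(y(Y(q, -5), 1))) = 1/(-536 + 2*((6 - 1*(-5))*(-1 + (6 - 1*(-5))))/(23 + (6 - 1*(-5))*(-1 + (6 - 1*(-5))))) = 1/(-536 + 2*((6 + 5)*(-1 + (6 + 5)))/(23 + (6 + 5)*(-1 + (6 + 5)))) = 1/(-536 + 2*(11*(-1 + 11))/(23 + 11*(-1 + 11))) = 1/(-536 + 2*(11*10)/(23 + 11*10)) = 1/(-536 + 2*110/(23 + 110)) = 1/(-536 + 2*110/133) = 1/(-536 + 2*110*(1/133)) = 1/(-536 + 220/133) = 1/(-71068/133) = -133/71068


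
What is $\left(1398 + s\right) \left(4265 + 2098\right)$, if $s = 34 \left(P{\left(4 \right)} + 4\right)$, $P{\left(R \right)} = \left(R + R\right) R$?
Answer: $16683786$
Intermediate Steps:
$P{\left(R \right)} = 2 R^{2}$ ($P{\left(R \right)} = 2 R R = 2 R^{2}$)
$s = 1224$ ($s = 34 \left(2 \cdot 4^{2} + 4\right) = 34 \left(2 \cdot 16 + 4\right) = 34 \left(32 + 4\right) = 34 \cdot 36 = 1224$)
$\left(1398 + s\right) \left(4265 + 2098\right) = \left(1398 + 1224\right) \left(4265 + 2098\right) = 2622 \cdot 6363 = 16683786$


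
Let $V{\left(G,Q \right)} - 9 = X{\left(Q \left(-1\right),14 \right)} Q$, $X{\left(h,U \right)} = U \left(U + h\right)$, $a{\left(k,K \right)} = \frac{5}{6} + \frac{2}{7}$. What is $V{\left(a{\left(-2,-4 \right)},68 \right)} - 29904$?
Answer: $-81303$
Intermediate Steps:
$a{\left(k,K \right)} = \frac{47}{42}$ ($a{\left(k,K \right)} = 5 \cdot \frac{1}{6} + 2 \cdot \frac{1}{7} = \frac{5}{6} + \frac{2}{7} = \frac{47}{42}$)
$V{\left(G,Q \right)} = 9 + Q \left(196 - 14 Q\right)$ ($V{\left(G,Q \right)} = 9 + 14 \left(14 + Q \left(-1\right)\right) Q = 9 + 14 \left(14 - Q\right) Q = 9 + \left(196 - 14 Q\right) Q = 9 + Q \left(196 - 14 Q\right)$)
$V{\left(a{\left(-2,-4 \right)},68 \right)} - 29904 = \left(9 - 952 \left(-14 + 68\right)\right) - 29904 = \left(9 - 952 \cdot 54\right) - 29904 = \left(9 - 51408\right) - 29904 = -51399 - 29904 = -81303$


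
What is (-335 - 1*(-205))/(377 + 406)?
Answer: -130/783 ≈ -0.16603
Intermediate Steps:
(-335 - 1*(-205))/(377 + 406) = (-335 + 205)/783 = -130*1/783 = -130/783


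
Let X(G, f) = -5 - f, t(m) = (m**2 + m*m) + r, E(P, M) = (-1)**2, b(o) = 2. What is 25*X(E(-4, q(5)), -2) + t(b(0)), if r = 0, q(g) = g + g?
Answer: -67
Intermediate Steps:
q(g) = 2*g
E(P, M) = 1
t(m) = 2*m**2 (t(m) = (m**2 + m*m) + 0 = (m**2 + m**2) + 0 = 2*m**2 + 0 = 2*m**2)
25*X(E(-4, q(5)), -2) + t(b(0)) = 25*(-5 - 1*(-2)) + 2*2**2 = 25*(-5 + 2) + 2*4 = 25*(-3) + 8 = -75 + 8 = -67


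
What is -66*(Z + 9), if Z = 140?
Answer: -9834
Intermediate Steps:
-66*(Z + 9) = -66*(140 + 9) = -66*149 = -9834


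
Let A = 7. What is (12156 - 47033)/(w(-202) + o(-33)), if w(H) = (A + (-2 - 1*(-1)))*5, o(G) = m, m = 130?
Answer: -34877/160 ≈ -217.98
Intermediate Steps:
o(G) = 130
w(H) = 30 (w(H) = (7 + (-2 - 1*(-1)))*5 = (7 + (-2 + 1))*5 = (7 - 1)*5 = 6*5 = 30)
(12156 - 47033)/(w(-202) + o(-33)) = (12156 - 47033)/(30 + 130) = -34877/160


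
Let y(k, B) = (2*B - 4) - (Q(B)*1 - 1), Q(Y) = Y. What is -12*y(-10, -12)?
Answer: 180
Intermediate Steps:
y(k, B) = -3 + B (y(k, B) = (2*B - 4) - (B*1 - 1) = (-4 + 2*B) - (B - 1) = (-4 + 2*B) - (-1 + B) = (-4 + 2*B) + (1 - B) = -3 + B)
-12*y(-10, -12) = -12*(-3 - 12) = -12*(-15) = 180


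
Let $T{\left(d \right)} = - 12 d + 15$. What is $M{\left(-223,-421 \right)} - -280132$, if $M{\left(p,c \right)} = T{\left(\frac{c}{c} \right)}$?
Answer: $280135$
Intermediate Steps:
$T{\left(d \right)} = 15 - 12 d$
$M{\left(p,c \right)} = 3$ ($M{\left(p,c \right)} = 15 - 12 \frac{c}{c} = 15 - 12 = 3$)
$M{\left(-223,-421 \right)} - -280132 = 3 - -280132 = 3 + 280132 = 280135$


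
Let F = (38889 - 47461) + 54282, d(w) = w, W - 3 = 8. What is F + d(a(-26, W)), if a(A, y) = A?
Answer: 45684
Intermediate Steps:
W = 11 (W = 3 + 8 = 11)
F = 45710 (F = -8572 + 54282 = 45710)
F + d(a(-26, W)) = 45710 - 26 = 45684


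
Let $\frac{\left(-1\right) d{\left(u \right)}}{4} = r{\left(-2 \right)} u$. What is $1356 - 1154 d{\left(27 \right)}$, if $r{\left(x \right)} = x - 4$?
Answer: $-746436$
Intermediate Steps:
$r{\left(x \right)} = -4 + x$
$d{\left(u \right)} = 24 u$ ($d{\left(u \right)} = - 4 \left(-4 - 2\right) u = - 4 \left(- 6 u\right) = 24 u$)
$1356 - 1154 d{\left(27 \right)} = 1356 - 1154 \cdot 24 \cdot 27 = 1356 - 747792 = -746436$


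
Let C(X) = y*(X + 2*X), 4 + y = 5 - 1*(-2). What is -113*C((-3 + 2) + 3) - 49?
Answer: -2083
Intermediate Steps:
y = 3 (y = -4 + (5 - 1*(-2)) = -4 + (5 + 2) = -4 + 7 = 3)
C(X) = 9*X (C(X) = 3*(X + 2*X) = 3*(3*X) = 9*X)
-113*C((-3 + 2) + 3) - 49 = -1017*((-3 + 2) + 3) - 49 = -1017*(-1 + 3) - 49 = -1017*2 - 49 = -113*18 - 49 = -2034 - 49 = -2083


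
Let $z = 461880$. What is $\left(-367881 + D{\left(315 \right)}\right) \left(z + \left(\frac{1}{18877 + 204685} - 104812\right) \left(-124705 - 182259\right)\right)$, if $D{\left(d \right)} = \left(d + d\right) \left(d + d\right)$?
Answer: $\frac{104365058593857413514}{111781} \approx 9.3366 \cdot 10^{14}$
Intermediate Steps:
$D{\left(d \right)} = 4 d^{2}$ ($D{\left(d \right)} = 2 d 2 d = 4 d^{2}$)
$\left(-367881 + D{\left(315 \right)}\right) \left(z + \left(\frac{1}{18877 + 204685} - 104812\right) \left(-124705 - 182259\right)\right) = \left(-367881 + 4 \cdot 315^{2}\right) \left(461880 + \left(\frac{1}{18877 + 204685} - 104812\right) \left(-124705 - 182259\right)\right) = \left(-367881 + 4 \cdot 99225\right) \left(461880 + \left(\frac{1}{223562} - 104812\right) \left(-306964\right)\right) = \left(-367881 + 396900\right) \left(461880 + \left(\frac{1}{223562} - 104812\right) \left(-306964\right)\right) = 29019 \left(461880 - - \frac{3596387207004326}{111781}\right) = 29019 \left(461880 + \frac{3596387207004326}{111781}\right) = 29019 \cdot \frac{3596438836412606}{111781} = \frac{104365058593857413514}{111781}$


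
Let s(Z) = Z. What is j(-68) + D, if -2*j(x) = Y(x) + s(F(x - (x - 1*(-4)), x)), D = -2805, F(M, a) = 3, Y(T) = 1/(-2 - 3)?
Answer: -14032/5 ≈ -2806.4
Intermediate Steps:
Y(T) = -1/5 (Y(T) = 1/(-5) = -1/5)
j(x) = -7/5 (j(x) = -(-1/5 + 3)/2 = -1/2*14/5 = -7/5)
j(-68) + D = -7/5 - 2805 = -14032/5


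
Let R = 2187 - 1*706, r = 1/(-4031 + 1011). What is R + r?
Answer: 4472619/3020 ≈ 1481.0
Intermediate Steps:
r = -1/3020 (r = 1/(-3020) = -1/3020 ≈ -0.00033113)
R = 1481 (R = 2187 - 706 = 1481)
R + r = 1481 - 1/3020 = 4472619/3020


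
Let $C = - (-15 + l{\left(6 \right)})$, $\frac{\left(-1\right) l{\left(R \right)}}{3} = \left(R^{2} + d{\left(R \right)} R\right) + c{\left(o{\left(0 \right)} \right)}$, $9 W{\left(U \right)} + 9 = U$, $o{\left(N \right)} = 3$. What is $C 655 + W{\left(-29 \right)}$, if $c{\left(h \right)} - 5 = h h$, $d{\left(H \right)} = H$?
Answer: $\frac{1609297}{9} \approx 1.7881 \cdot 10^{5}$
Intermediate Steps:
$c{\left(h \right)} = 5 + h^{2}$ ($c{\left(h \right)} = 5 + h h = 5 + h^{2}$)
$W{\left(U \right)} = -1 + \frac{U}{9}$
$l{\left(R \right)} = -42 - 6 R^{2}$ ($l{\left(R \right)} = - 3 \left(\left(R^{2} + R R\right) + \left(5 + 3^{2}\right)\right) = - 3 \left(\left(R^{2} + R^{2}\right) + \left(5 + 9\right)\right) = - 3 \left(2 R^{2} + 14\right) = - 3 \left(14 + 2 R^{2}\right) = -42 - 6 R^{2}$)
$C = 273$ ($C = - (-15 - \left(42 + 6 \cdot 6^{2}\right)) = - (-15 - 258) = \left(-1\right) \left(-273\right) = 273$)
$C 655 + W{\left(-29 \right)} = 273 \cdot 655 + \left(-1 + \frac{1}{9} \left(-29\right)\right) = 178815 - \frac{38}{9} = \frac{1609297}{9}$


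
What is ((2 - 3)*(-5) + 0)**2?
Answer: 25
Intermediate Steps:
((2 - 3)*(-5) + 0)**2 = (-1*(-5) + 0)**2 = (5 + 0)**2 = 5**2 = 25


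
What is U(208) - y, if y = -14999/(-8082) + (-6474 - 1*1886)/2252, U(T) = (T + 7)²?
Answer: 210339870293/4550166 ≈ 46227.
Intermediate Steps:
U(T) = (7 + T)²
y = -8446943/4550166 (y = -14999*(-1/8082) + (-6474 - 1886)*(1/2252) = 14999/8082 - 8360*1/2252 = 14999/8082 - 2090/563 = -8446943/4550166 ≈ -1.8564)
U(208) - y = (7 + 208)² - 1*(-8446943/4550166) = 215² + 8446943/4550166 = 46225 + 8446943/4550166 = 210339870293/4550166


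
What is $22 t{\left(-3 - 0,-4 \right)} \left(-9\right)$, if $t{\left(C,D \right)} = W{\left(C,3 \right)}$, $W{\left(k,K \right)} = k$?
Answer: $594$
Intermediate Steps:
$t{\left(C,D \right)} = C$
$22 t{\left(-3 - 0,-4 \right)} \left(-9\right) = 22 \left(-3 - 0\right) \left(-9\right) = 22 \left(-3 + 0\right) \left(-9\right) = 22 \left(-3\right) \left(-9\right) = \left(-66\right) \left(-9\right) = 594$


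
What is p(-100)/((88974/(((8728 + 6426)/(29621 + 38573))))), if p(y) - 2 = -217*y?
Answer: 27406009/505624413 ≈ 0.054202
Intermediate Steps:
p(y) = 2 - 217*y
p(-100)/((88974/(((8728 + 6426)/(29621 + 38573))))) = (2 - 217*(-100))/((88974/(((8728 + 6426)/(29621 + 38573))))) = (2 + 21700)/((88974/((15154/68194)))) = 21702/((88974/((15154*(1/68194))))) = 21702/((88974/(7577/34097))) = 21702/((88974*(34097/7577))) = 21702/(3033746478/7577) = 21702*(7577/3033746478) = 27406009/505624413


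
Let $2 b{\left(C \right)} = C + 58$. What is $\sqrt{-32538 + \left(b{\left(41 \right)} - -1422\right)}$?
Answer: $\frac{i \sqrt{124266}}{2} \approx 176.26 i$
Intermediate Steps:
$b{\left(C \right)} = 29 + \frac{C}{2}$ ($b{\left(C \right)} = \frac{C + 58}{2} = \frac{58 + C}{2} = 29 + \frac{C}{2}$)
$\sqrt{-32538 + \left(b{\left(41 \right)} - -1422\right)} = \sqrt{-32538 + \left(\left(29 + \frac{1}{2} \cdot 41\right) - -1422\right)} = \sqrt{-32538 + \left(\left(29 + \frac{41}{2}\right) + 1422\right)} = \sqrt{-32538 + \left(\frac{99}{2} + 1422\right)} = \sqrt{-32538 + \frac{2943}{2}} = \sqrt{- \frac{62133}{2}} = \frac{i \sqrt{124266}}{2}$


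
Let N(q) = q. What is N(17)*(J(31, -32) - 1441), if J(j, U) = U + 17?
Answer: -24752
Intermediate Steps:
J(j, U) = 17 + U
N(17)*(J(31, -32) - 1441) = 17*((17 - 32) - 1441) = 17*(-15 - 1441) = 17*(-1456) = -24752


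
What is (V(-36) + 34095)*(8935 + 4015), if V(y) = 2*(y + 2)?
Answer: 440649650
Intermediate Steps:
V(y) = 4 + 2*y (V(y) = 2*(2 + y) = 4 + 2*y)
(V(-36) + 34095)*(8935 + 4015) = ((4 + 2*(-36)) + 34095)*(8935 + 4015) = ((4 - 72) + 34095)*12950 = (-68 + 34095)*12950 = 34027*12950 = 440649650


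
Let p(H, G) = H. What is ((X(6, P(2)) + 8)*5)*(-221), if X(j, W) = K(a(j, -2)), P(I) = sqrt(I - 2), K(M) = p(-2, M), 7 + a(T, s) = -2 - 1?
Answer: -6630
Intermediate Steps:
a(T, s) = -10 (a(T, s) = -7 + (-2 - 1) = -7 - 3 = -10)
K(M) = -2
P(I) = sqrt(-2 + I)
X(j, W) = -2
((X(6, P(2)) + 8)*5)*(-221) = ((-2 + 8)*5)*(-221) = (6*5)*(-221) = 30*(-221) = -6630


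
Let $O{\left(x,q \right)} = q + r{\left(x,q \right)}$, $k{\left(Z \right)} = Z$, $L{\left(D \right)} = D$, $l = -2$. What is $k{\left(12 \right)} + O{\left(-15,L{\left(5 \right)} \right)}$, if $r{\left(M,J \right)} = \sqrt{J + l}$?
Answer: $17 + \sqrt{3} \approx 18.732$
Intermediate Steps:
$r{\left(M,J \right)} = \sqrt{-2 + J}$ ($r{\left(M,J \right)} = \sqrt{J - 2} = \sqrt{-2 + J}$)
$O{\left(x,q \right)} = q + \sqrt{-2 + q}$
$k{\left(12 \right)} + O{\left(-15,L{\left(5 \right)} \right)} = 12 + \left(5 + \sqrt{-2 + 5}\right) = 12 + \left(5 + \sqrt{3}\right) = 17 + \sqrt{3}$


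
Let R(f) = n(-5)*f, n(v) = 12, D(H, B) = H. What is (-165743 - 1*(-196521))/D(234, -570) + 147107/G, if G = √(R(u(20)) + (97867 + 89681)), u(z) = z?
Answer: 15389/117 + 147107*√46947/93894 ≈ 471.00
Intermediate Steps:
R(f) = 12*f
G = 2*√46947 (G = √(12*20 + (97867 + 89681)) = √(240 + 187548) = √187788 = 2*√46947 ≈ 433.35)
(-165743 - 1*(-196521))/D(234, -570) + 147107/G = (-165743 - 1*(-196521))/234 + 147107/((2*√46947)) = (-165743 + 196521)*(1/234) + 147107*(√46947/93894) = 30778*(1/234) + 147107*√46947/93894 = 15389/117 + 147107*√46947/93894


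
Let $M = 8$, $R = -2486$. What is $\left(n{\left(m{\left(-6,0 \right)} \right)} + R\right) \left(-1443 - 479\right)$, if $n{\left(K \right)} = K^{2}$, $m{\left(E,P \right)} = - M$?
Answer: $4655084$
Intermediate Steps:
$m{\left(E,P \right)} = -8$ ($m{\left(E,P \right)} = \left(-1\right) 8 = -8$)
$\left(n{\left(m{\left(-6,0 \right)} \right)} + R\right) \left(-1443 - 479\right) = \left(\left(-8\right)^{2} - 2486\right) \left(-1443 - 479\right) = \left(64 - 2486\right) \left(-1922\right) = \left(-2422\right) \left(-1922\right) = 4655084$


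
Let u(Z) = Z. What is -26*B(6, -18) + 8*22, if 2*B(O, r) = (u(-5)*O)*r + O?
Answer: -6922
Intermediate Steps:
B(O, r) = O/2 - 5*O*r/2 (B(O, r) = ((-5*O)*r + O)/2 = (-5*O*r + O)/2 = (O - 5*O*r)/2 = O/2 - 5*O*r/2)
-26*B(6, -18) + 8*22 = -13*6*(1 - 5*(-18)) + 8*22 = -13*6*(1 + 90) + 176 = -13*6*91 + 176 = -26*273 + 176 = -7098 + 176 = -6922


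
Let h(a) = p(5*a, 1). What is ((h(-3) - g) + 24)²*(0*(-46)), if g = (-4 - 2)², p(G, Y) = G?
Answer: 0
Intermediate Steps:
h(a) = 5*a
g = 36 (g = (-6)² = 36)
((h(-3) - g) + 24)²*(0*(-46)) = ((5*(-3) - 1*36) + 24)²*(0*(-46)) = ((-15 - 36) + 24)²*0 = (-51 + 24)²*0 = (-27)²*0 = 729*0 = 0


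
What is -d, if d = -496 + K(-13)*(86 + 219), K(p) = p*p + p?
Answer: -47084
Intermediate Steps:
K(p) = p + p² (K(p) = p² + p = p + p²)
d = 47084 (d = -496 + (-13*(1 - 13))*(86 + 219) = -496 - 13*(-12)*305 = -496 + 156*305 = -496 + 47580 = 47084)
-d = -1*47084 = -47084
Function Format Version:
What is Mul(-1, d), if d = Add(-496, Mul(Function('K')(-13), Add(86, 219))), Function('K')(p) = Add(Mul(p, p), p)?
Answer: -47084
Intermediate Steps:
Function('K')(p) = Add(p, Pow(p, 2)) (Function('K')(p) = Add(Pow(p, 2), p) = Add(p, Pow(p, 2)))
d = 47084 (d = Add(-496, Mul(Mul(-13, Add(1, -13)), Add(86, 219))) = Add(-496, Mul(Mul(-13, -12), 305)) = Add(-496, Mul(156, 305)) = Add(-496, 47580) = 47084)
Mul(-1, d) = Mul(-1, 47084) = -47084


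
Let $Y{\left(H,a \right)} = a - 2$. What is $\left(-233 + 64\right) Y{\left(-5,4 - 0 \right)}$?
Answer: $-338$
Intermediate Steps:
$Y{\left(H,a \right)} = -2 + a$ ($Y{\left(H,a \right)} = a - 2 = -2 + a$)
$\left(-233 + 64\right) Y{\left(-5,4 - 0 \right)} = \left(-233 + 64\right) \left(-2 + \left(4 - 0\right)\right) = - 169 \left(-2 + \left(4 + 0\right)\right) = - 169 \left(-2 + 4\right) = \left(-169\right) 2 = -338$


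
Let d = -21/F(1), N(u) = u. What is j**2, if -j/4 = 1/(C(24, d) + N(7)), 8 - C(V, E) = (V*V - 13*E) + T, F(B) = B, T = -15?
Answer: 16/670761 ≈ 2.3853e-5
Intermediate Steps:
d = -21 (d = -21/1 = -21*1 = -21)
C(V, E) = 23 - V**2 + 13*E (C(V, E) = 8 - ((V*V - 13*E) - 15) = 8 - ((V**2 - 13*E) - 15) = 8 - (-15 + V**2 - 13*E) = 8 + (15 - V**2 + 13*E) = 23 - V**2 + 13*E)
j = 4/819 (j = -4/((23 - 1*24**2 + 13*(-21)) + 7) = -4/((23 - 1*576 - 273) + 7) = -4/((23 - 576 - 273) + 7) = -4/(-826 + 7) = -4/(-819) = -4*(-1/819) = 4/819 ≈ 0.0048840)
j**2 = (4/819)**2 = 16/670761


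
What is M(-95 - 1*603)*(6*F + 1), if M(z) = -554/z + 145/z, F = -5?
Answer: -11861/698 ≈ -16.993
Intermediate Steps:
M(z) = -409/z
M(-95 - 1*603)*(6*F + 1) = (-409/(-95 - 1*603))*(6*(-5) + 1) = (-409/(-95 - 603))*(-30 + 1) = -409/(-698)*(-29) = -409*(-1/698)*(-29) = (409/698)*(-29) = -11861/698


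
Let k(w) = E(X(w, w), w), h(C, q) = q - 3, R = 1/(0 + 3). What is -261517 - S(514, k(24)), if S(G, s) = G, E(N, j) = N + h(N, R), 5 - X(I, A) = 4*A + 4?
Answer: -262031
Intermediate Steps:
R = ⅓ (R = 1/3 = ⅓ ≈ 0.33333)
h(C, q) = -3 + q
X(I, A) = 1 - 4*A (X(I, A) = 5 - (4*A + 4) = 5 - (4 + 4*A) = 5 + (-4 - 4*A) = 1 - 4*A)
E(N, j) = -8/3 + N (E(N, j) = N + (-3 + ⅓) = N - 8/3 = -8/3 + N)
k(w) = -5/3 - 4*w (k(w) = -8/3 + (1 - 4*w) = -5/3 - 4*w)
-261517 - S(514, k(24)) = -261517 - 1*514 = -261517 - 514 = -262031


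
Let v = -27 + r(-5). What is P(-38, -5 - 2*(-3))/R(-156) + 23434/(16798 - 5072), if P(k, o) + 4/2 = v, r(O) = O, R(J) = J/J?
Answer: -187625/5863 ≈ -32.002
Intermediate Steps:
R(J) = 1
v = -32 (v = -27 - 5 = -32)
P(k, o) = -34 (P(k, o) = -2 - 32 = -34)
P(-38, -5 - 2*(-3))/R(-156) + 23434/(16798 - 5072) = -34/1 + 23434/(16798 - 5072) = -34*1 + 23434/11726 = -34 + 23434*(1/11726) = -34 + 11717/5863 = -187625/5863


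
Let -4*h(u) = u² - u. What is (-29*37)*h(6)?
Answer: 16095/2 ≈ 8047.5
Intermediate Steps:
h(u) = -u²/4 + u/4 (h(u) = -(u² - u)/4 = -u²/4 + u/4)
(-29*37)*h(6) = (-29*37)*((¼)*6*(1 - 1*6)) = -1073*6*(1 - 6)/4 = -1073*6*(-5)/4 = -1073*(-15/2) = 16095/2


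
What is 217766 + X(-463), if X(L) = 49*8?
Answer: 218158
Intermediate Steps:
X(L) = 392
217766 + X(-463) = 217766 + 392 = 218158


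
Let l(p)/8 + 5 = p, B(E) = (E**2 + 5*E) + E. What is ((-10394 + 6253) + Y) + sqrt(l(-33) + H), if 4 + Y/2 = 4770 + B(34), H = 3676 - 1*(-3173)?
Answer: 8111 + sqrt(6545) ≈ 8191.9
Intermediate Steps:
B(E) = E**2 + 6*E
l(p) = -40 + 8*p
H = 6849 (H = 3676 + 3173 = 6849)
Y = 12252 (Y = -8 + 2*(4770 + 34*(6 + 34)) = -8 + 2*(4770 + 34*40) = -8 + 2*(4770 + 1360) = -8 + 2*6130 = -8 + 12260 = 12252)
((-10394 + 6253) + Y) + sqrt(l(-33) + H) = ((-10394 + 6253) + 12252) + sqrt((-40 + 8*(-33)) + 6849) = (-4141 + 12252) + sqrt((-40 - 264) + 6849) = 8111 + sqrt(-304 + 6849) = 8111 + sqrt(6545)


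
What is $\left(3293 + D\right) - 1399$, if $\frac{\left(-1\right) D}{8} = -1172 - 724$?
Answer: $17062$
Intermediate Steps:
$D = 15168$ ($D = - 8 \left(-1172 - 724\right) = \left(-8\right) \left(-1896\right) = 15168$)
$\left(3293 + D\right) - 1399 = \left(3293 + 15168\right) - 1399 = 18461 - 1399 = 17062$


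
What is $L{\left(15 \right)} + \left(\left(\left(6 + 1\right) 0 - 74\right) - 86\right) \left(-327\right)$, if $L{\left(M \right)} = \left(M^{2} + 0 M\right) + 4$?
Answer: $52549$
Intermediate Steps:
$L{\left(M \right)} = 4 + M^{2}$ ($L{\left(M \right)} = \left(M^{2} + 0\right) + 4 = M^{2} + 4 = 4 + M^{2}$)
$L{\left(15 \right)} + \left(\left(\left(6 + 1\right) 0 - 74\right) - 86\right) \left(-327\right) = \left(4 + 15^{2}\right) + \left(\left(\left(6 + 1\right) 0 - 74\right) - 86\right) \left(-327\right) = \left(4 + 225\right) + \left(\left(7 \cdot 0 - 74\right) - 86\right) \left(-327\right) = 229 + \left(\left(0 - 74\right) - 86\right) \left(-327\right) = 229 + \left(-74 - 86\right) \left(-327\right) = 229 - -52320 = 229 + 52320 = 52549$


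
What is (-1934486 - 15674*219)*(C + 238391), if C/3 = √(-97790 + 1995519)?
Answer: -1279466428972 - 16101276*√1897729 ≈ -1.3016e+12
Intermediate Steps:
C = 3*√1897729 (C = 3*√(-97790 + 1995519) = 3*√1897729 ≈ 4132.7)
(-1934486 - 15674*219)*(C + 238391) = (-1934486 - 15674*219)*(3*√1897729 + 238391) = (-1934486 - 3432606)*(238391 + 3*√1897729) = -5367092*(238391 + 3*√1897729) = -1279466428972 - 16101276*√1897729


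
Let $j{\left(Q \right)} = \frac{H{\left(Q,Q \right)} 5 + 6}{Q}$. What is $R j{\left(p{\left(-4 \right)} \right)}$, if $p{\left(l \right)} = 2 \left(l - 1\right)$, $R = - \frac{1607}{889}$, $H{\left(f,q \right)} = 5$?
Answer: $\frac{49817}{8890} \approx 5.6037$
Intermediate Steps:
$R = - \frac{1607}{889}$ ($R = \left(-1607\right) \frac{1}{889} = - \frac{1607}{889} \approx -1.8076$)
$p{\left(l \right)} = -2 + 2 l$ ($p{\left(l \right)} = 2 \left(-1 + l\right) = -2 + 2 l$)
$j{\left(Q \right)} = \frac{31}{Q}$ ($j{\left(Q \right)} = \frac{5 \cdot 5 + 6}{Q} = \frac{25 + 6}{Q} = \frac{31}{Q}$)
$R j{\left(p{\left(-4 \right)} \right)} = - \frac{1607 \frac{31}{-2 + 2 \left(-4\right)}}{889} = - \frac{1607 \frac{31}{-2 - 8}}{889} = - \frac{1607 \frac{31}{-10}}{889} = - \frac{1607 \cdot 31 \left(- \frac{1}{10}\right)}{889} = \left(- \frac{1607}{889}\right) \left(- \frac{31}{10}\right) = \frac{49817}{8890}$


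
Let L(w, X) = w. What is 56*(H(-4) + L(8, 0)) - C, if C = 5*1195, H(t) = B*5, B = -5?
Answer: -6927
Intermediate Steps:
H(t) = -25 (H(t) = -5*5 = -25)
C = 5975
56*(H(-4) + L(8, 0)) - C = 56*(-25 + 8) - 1*5975 = 56*(-17) - 5975 = -952 - 5975 = -6927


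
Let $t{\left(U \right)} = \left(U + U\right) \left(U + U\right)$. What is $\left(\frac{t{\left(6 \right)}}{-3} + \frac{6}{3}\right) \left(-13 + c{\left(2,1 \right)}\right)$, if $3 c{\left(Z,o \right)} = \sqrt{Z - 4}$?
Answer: $598 - \frac{46 i \sqrt{2}}{3} \approx 598.0 - 21.685 i$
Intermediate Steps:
$c{\left(Z,o \right)} = \frac{\sqrt{-4 + Z}}{3}$ ($c{\left(Z,o \right)} = \frac{\sqrt{Z - 4}}{3} = \frac{\sqrt{-4 + Z}}{3}$)
$t{\left(U \right)} = 4 U^{2}$ ($t{\left(U \right)} = 2 U 2 U = 4 U^{2}$)
$\left(\frac{t{\left(6 \right)}}{-3} + \frac{6}{3}\right) \left(-13 + c{\left(2,1 \right)}\right) = \left(\frac{4 \cdot 6^{2}}{-3} + \frac{6}{3}\right) \left(-13 + \frac{\sqrt{-4 + 2}}{3}\right) = \left(4 \cdot 36 \left(- \frac{1}{3}\right) + 6 \cdot \frac{1}{3}\right) \left(-13 + \frac{\sqrt{-2}}{3}\right) = \left(144 \left(- \frac{1}{3}\right) + 2\right) \left(-13 + \frac{i \sqrt{2}}{3}\right) = \left(-48 + 2\right) \left(-13 + \frac{i \sqrt{2}}{3}\right) = - 46 \left(-13 + \frac{i \sqrt{2}}{3}\right) = 598 - \frac{46 i \sqrt{2}}{3}$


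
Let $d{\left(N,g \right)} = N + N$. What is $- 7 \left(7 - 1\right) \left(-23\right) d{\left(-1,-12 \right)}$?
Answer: $-1932$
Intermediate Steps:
$d{\left(N,g \right)} = 2 N$
$- 7 \left(7 - 1\right) \left(-23\right) d{\left(-1,-12 \right)} = - 7 \left(7 - 1\right) \left(-23\right) 2 \left(-1\right) = \left(-7\right) 6 \left(-23\right) \left(-2\right) = \left(-42\right) \left(-23\right) \left(-2\right) = 966 \left(-2\right) = -1932$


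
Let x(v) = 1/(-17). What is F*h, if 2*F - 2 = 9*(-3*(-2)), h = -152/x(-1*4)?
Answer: 72352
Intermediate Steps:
x(v) = -1/17
h = 2584 (h = -152/(-1/17) = -152*(-17) = 2584)
F = 28 (F = 1 + (9*(-3*(-2)))/2 = 1 + (9*6)/2 = 1 + (½)*54 = 1 + 27 = 28)
F*h = 28*2584 = 72352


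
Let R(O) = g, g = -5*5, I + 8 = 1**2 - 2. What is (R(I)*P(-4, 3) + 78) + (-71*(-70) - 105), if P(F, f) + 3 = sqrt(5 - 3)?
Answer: 5018 - 25*sqrt(2) ≈ 4982.6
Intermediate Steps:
P(F, f) = -3 + sqrt(2) (P(F, f) = -3 + sqrt(5 - 3) = -3 + sqrt(2))
I = -9 (I = -8 + (1**2 - 2) = -8 + (1 - 2) = -8 - 1 = -9)
g = -25
R(O) = -25
(R(I)*P(-4, 3) + 78) + (-71*(-70) - 105) = (-25*(-3 + sqrt(2)) + 78) + (-71*(-70) - 105) = ((75 - 25*sqrt(2)) + 78) + (4970 - 105) = (153 - 25*sqrt(2)) + 4865 = 5018 - 25*sqrt(2)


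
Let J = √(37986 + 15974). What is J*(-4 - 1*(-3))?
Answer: -2*√13490 ≈ -232.29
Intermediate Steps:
J = 2*√13490 (J = √53960 = 2*√13490 ≈ 232.29)
J*(-4 - 1*(-3)) = (2*√13490)*(-4 - 1*(-3)) = (2*√13490)*(-4 + 3) = (2*√13490)*(-1) = -2*√13490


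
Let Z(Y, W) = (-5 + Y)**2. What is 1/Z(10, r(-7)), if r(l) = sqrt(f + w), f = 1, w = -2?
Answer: 1/25 ≈ 0.040000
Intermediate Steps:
r(l) = I (r(l) = sqrt(1 - 2) = sqrt(-1) = I)
1/Z(10, r(-7)) = 1/((-5 + 10)**2) = 1/(5**2) = 1/25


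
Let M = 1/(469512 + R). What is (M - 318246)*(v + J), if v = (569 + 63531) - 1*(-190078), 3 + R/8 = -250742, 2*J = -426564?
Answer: -312450826903551/24007 ≈ -1.3015e+10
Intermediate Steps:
J = -213282 (J = (1/2)*(-426564) = -213282)
R = -2005960 (R = -24 + 8*(-250742) = -24 - 2005936 = -2005960)
v = 254178 (v = 64100 + 190078 = 254178)
M = -1/1536448 (M = 1/(469512 - 2005960) = 1/(-1536448) = -1/1536448 ≈ -6.5085e-7)
(M - 318246)*(v + J) = (-1/1536448 - 318246)*(254178 - 213282) = -488968430209/1536448*40896 = -312450826903551/24007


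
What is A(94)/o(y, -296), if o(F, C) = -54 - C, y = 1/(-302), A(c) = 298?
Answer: 149/121 ≈ 1.2314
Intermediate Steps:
y = -1/302 ≈ -0.0033113
A(94)/o(y, -296) = 298/(-54 - 1*(-296)) = 298/(-54 + 296) = 298/242 = 298*(1/242) = 149/121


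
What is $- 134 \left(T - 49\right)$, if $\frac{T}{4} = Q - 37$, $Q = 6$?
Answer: $23182$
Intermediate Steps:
$T = -124$ ($T = 4 \left(6 - 37\right) = 4 \left(-31\right) = -124$)
$- 134 \left(T - 49\right) = - 134 \left(-124 - 49\right) = \left(-134\right) \left(-173\right) = 23182$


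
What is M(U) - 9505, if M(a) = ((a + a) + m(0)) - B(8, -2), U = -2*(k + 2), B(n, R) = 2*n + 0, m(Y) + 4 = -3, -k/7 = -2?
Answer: -9592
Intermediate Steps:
k = 14 (k = -7*(-2) = 14)
m(Y) = -7 (m(Y) = -4 - 3 = -7)
B(n, R) = 2*n
U = -32 (U = -2*(14 + 2) = -2*16 = -32)
M(a) = -23 + 2*a (M(a) = ((a + a) - 7) - 2*8 = (2*a - 7) - 1*16 = (-7 + 2*a) - 16 = -23 + 2*a)
M(U) - 9505 = (-23 + 2*(-32)) - 9505 = (-23 - 64) - 9505 = -87 - 9505 = -9592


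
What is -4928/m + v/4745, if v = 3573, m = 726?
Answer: -944971/156585 ≈ -6.0349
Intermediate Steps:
-4928/m + v/4745 = -4928/726 + 3573/4745 = -4928*1/726 + 3573*(1/4745) = -224/33 + 3573/4745 = -944971/156585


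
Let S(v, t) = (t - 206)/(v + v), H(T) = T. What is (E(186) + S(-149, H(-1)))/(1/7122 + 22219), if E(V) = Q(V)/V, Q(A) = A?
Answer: 1798305/23578314131 ≈ 7.6269e-5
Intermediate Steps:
S(v, t) = (-206 + t)/(2*v) (S(v, t) = (-206 + t)/((2*v)) = (-206 + t)*(1/(2*v)) = (-206 + t)/(2*v))
E(V) = 1 (E(V) = V/V = 1)
(E(186) + S(-149, H(-1)))/(1/7122 + 22219) = (1 + (1/2)*(-206 - 1)/(-149))/(1/7122 + 22219) = (1 + (1/2)*(-1/149)*(-207))/(1/7122 + 22219) = (1 + 207/298)/(158243719/7122) = (505/298)*(7122/158243719) = 1798305/23578314131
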